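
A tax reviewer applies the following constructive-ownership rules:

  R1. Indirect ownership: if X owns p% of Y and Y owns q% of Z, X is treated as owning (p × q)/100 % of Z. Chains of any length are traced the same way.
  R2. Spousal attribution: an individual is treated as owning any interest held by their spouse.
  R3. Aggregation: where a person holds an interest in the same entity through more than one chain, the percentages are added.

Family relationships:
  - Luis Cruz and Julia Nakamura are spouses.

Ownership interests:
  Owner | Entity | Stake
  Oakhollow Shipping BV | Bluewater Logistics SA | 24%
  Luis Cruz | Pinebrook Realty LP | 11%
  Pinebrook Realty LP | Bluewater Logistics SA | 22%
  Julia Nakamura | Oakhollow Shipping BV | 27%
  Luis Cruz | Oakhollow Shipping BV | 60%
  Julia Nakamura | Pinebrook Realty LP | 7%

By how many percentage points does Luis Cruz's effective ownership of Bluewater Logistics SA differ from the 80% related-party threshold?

55.16

By spousal attribution (R2), Luis Cruz is treated as also owning Julia Nakamura's interest in Pinebrook Realty LP, giving 11% + 7% = 18%.
By spousal attribution (R2), Luis Cruz is treated as also owning Julia Nakamura's interest in Oakhollow Shipping BV, giving 60% + 27% = 87%.
Chain via Pinebrook Realty LP (R1): 18% × 22% = 3.96% of Bluewater Logistics SA.
Chain via Oakhollow Shipping BV (R1): 87% × 24% = 20.88% of Bluewater Logistics SA.
Aggregating (R3): 3.96% + 20.88% = 24.84%.
24.84% falls short of the 80% threshold by 55.16 percentage points.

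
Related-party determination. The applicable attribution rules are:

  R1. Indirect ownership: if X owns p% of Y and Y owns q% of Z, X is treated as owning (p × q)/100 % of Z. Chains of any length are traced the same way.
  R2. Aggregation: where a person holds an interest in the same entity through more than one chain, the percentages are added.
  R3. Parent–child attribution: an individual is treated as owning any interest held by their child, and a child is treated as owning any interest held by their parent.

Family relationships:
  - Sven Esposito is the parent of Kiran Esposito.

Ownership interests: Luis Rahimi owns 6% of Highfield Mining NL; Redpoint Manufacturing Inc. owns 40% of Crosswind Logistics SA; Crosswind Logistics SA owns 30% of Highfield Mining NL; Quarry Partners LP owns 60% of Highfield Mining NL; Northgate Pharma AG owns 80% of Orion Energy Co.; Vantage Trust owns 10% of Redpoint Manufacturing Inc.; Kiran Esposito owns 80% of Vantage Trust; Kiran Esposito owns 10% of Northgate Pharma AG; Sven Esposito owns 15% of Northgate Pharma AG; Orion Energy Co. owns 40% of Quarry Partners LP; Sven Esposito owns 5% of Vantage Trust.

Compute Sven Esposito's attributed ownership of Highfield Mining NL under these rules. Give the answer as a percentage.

By parent–child attribution (R3), Sven Esposito is treated as also owning Kiran Esposito's interest in Northgate Pharma AG, giving 15% + 10% = 25%.
By parent–child attribution (R3), Sven Esposito is treated as also owning Kiran Esposito's interest in Vantage Trust, giving 5% + 80% = 85%.
Chain via Northgate Pharma AG → Orion Energy Co. → Quarry Partners LP (R1): 25% × 80% × 40% × 60% = 4.8% of Highfield Mining NL.
Chain via Vantage Trust → Redpoint Manufacturing Inc. → Crosswind Logistics SA (R1): 85% × 10% × 40% × 30% = 1.02% of Highfield Mining NL.
Aggregating (R2): 4.8% + 1.02% = 5.82%.

5.82%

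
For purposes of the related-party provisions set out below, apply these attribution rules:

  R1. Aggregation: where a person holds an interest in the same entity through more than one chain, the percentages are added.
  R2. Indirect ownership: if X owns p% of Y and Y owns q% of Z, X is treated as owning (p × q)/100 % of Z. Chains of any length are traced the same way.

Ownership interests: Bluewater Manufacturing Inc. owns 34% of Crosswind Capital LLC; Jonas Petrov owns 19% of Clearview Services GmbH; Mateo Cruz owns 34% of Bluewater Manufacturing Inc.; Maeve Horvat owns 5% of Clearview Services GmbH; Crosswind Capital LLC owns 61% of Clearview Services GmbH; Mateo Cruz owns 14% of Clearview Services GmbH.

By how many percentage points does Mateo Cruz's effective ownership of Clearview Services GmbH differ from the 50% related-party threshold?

Chain via Bluewater Manufacturing Inc. → Crosswind Capital LLC (R2): 34% × 34% × 61% = 7.0516% of Clearview Services GmbH.
Direct interest in Clearview Services GmbH: 14%.
Aggregating (R1): 7.0516% + 14% = 21.0516%.
21.0516% falls short of the 50% threshold by 28.9484 percentage points.

28.9484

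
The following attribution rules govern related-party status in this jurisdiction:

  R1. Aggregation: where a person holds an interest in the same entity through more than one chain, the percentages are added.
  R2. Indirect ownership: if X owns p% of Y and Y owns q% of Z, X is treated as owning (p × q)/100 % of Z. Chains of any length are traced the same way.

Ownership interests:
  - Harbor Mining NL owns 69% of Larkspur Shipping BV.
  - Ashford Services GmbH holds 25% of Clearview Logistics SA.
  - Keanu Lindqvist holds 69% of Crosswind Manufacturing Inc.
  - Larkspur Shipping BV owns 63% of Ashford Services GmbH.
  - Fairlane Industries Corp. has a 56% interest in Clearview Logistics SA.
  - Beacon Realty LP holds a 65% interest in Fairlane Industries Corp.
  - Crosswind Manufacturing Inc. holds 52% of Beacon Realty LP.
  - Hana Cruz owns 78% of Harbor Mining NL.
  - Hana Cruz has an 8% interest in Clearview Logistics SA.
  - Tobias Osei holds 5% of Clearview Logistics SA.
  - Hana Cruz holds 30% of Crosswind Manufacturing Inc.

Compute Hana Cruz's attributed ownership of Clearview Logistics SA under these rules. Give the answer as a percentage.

22.15505%

Chain via Crosswind Manufacturing Inc. → Beacon Realty LP → Fairlane Industries Corp. (R2): 30% × 52% × 65% × 56% = 5.6784% of Clearview Logistics SA.
Chain via Harbor Mining NL → Larkspur Shipping BV → Ashford Services GmbH (R2): 78% × 69% × 63% × 25% = 8.47665% of Clearview Logistics SA.
Direct interest in Clearview Logistics SA: 8%.
Aggregating (R1): 5.6784% + 8.47665% + 8% = 22.15505%.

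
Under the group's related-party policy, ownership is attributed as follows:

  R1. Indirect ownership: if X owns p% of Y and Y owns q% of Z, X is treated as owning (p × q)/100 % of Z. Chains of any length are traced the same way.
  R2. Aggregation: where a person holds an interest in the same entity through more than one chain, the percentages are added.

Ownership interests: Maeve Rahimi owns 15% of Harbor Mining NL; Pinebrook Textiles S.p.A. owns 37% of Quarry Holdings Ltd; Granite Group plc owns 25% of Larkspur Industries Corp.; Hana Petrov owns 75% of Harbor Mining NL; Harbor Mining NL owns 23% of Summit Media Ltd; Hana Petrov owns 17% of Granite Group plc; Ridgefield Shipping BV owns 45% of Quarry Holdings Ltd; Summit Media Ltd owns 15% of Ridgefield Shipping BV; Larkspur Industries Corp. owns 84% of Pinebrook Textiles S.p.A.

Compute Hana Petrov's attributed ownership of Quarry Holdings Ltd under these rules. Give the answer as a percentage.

2.485275%

Chain via Harbor Mining NL → Summit Media Ltd → Ridgefield Shipping BV (R1): 75% × 23% × 15% × 45% = 1.164375% of Quarry Holdings Ltd.
Chain via Granite Group plc → Larkspur Industries Corp. → Pinebrook Textiles S.p.A. (R1): 17% × 25% × 84% × 37% = 1.3209% of Quarry Holdings Ltd.
Aggregating (R2): 1.164375% + 1.3209% = 2.485275%.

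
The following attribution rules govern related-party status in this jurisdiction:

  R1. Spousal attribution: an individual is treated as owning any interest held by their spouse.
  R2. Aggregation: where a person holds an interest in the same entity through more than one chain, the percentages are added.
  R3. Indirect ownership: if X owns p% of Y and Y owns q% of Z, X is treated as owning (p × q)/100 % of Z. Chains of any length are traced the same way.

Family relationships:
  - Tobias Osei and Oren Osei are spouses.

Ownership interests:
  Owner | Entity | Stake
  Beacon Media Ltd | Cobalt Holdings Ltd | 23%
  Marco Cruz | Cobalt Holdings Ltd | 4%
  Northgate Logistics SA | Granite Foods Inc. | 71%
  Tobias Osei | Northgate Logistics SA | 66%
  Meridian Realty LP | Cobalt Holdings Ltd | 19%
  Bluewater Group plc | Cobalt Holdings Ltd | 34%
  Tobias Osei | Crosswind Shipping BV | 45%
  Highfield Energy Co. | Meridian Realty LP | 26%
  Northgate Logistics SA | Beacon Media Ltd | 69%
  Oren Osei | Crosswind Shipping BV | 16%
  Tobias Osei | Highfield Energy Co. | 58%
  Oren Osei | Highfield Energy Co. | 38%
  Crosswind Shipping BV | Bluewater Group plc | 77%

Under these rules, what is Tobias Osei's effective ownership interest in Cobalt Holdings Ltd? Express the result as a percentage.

31.1864%

By spousal attribution (R1), Tobias Osei is treated as also owning Oren Osei's interest in Crosswind Shipping BV, giving 45% + 16% = 61%.
By spousal attribution (R1), Tobias Osei is treated as also owning Oren Osei's interest in Highfield Energy Co, giving 58% + 38% = 96%.
Chain via Crosswind Shipping BV → Bluewater Group plc (R3): 61% × 77% × 34% = 15.9698% of Cobalt Holdings Ltd.
Chain via Highfield Energy Co. → Meridian Realty LP (R3): 96% × 26% × 19% = 4.7424% of Cobalt Holdings Ltd.
Chain via Northgate Logistics SA → Beacon Media Ltd (R3): 66% × 69% × 23% = 10.4742% of Cobalt Holdings Ltd.
Aggregating (R2): 15.9698% + 4.7424% + 10.4742% = 31.1864%.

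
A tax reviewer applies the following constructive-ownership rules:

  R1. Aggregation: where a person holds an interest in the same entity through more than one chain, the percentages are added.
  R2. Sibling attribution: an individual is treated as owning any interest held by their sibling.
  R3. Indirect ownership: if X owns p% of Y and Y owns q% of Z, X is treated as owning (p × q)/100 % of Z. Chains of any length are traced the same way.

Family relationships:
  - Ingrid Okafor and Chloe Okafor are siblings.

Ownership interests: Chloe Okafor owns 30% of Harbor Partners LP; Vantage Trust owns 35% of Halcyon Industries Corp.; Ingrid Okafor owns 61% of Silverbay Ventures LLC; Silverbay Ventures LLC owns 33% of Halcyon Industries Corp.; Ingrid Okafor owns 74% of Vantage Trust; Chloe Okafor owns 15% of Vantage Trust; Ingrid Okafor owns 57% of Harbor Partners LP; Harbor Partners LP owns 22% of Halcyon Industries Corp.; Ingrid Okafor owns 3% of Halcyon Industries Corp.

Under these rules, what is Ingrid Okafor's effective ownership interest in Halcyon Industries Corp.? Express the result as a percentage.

73.42%

By sibling attribution (R2), Ingrid Okafor is treated as also owning Chloe Okafor's interest in Harbor Partners LP, giving 57% + 30% = 87%.
By sibling attribution (R2), Ingrid Okafor is treated as also owning Chloe Okafor's interest in Vantage Trust, giving 74% + 15% = 89%.
Chain via Harbor Partners LP (R3): 87% × 22% = 19.14% of Halcyon Industries Corp.
Chain via Silverbay Ventures LLC (R3): 61% × 33% = 20.13% of Halcyon Industries Corp.
Chain via Vantage Trust (R3): 89% × 35% = 31.15% of Halcyon Industries Corp.
Direct interest in Halcyon Industries Corp: 3%.
Aggregating (R1): 19.14% + 20.13% + 31.15% + 3% = 73.42%.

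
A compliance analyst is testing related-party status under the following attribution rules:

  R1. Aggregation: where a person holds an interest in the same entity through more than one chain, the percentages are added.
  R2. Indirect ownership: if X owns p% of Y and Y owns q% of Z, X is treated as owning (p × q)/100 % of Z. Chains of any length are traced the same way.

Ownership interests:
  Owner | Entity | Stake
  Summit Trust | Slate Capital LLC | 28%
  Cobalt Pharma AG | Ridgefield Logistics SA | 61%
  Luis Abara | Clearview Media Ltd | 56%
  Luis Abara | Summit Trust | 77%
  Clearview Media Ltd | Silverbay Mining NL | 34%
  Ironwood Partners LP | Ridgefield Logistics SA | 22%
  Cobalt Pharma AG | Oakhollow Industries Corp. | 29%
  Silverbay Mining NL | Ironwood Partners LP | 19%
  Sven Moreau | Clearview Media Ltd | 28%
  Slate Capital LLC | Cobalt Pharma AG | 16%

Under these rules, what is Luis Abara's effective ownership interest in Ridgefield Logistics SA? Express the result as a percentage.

Chain via Summit Trust → Slate Capital LLC → Cobalt Pharma AG (R2): 77% × 28% × 16% × 61% = 2.104256% of Ridgefield Logistics SA.
Chain via Clearview Media Ltd → Silverbay Mining NL → Ironwood Partners LP (R2): 56% × 34% × 19% × 22% = 0.795872% of Ridgefield Logistics SA.
Aggregating (R1): 2.104256% + 0.795872% = 2.900128%.

2.900128%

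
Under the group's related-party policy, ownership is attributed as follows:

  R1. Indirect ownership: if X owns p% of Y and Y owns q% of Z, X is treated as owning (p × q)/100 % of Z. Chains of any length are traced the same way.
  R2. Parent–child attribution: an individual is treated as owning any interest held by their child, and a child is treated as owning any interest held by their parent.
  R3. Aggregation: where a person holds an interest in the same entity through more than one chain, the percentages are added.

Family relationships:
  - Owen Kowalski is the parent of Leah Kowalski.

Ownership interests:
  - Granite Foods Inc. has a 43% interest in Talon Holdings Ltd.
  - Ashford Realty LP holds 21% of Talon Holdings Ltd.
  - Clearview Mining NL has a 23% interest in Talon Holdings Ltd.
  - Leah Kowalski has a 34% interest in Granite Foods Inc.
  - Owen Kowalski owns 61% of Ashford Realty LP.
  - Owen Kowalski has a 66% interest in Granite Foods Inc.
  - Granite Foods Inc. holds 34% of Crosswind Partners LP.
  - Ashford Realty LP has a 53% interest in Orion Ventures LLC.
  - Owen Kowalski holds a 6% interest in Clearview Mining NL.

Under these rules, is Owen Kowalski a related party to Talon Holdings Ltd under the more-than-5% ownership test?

By parent–child attribution (R2), Owen Kowalski is treated as also owning Leah Kowalski's interest in Granite Foods Inc, giving 66% + 34% = 100%.
Chain via Clearview Mining NL (R1): 6% × 23% = 1.38% of Talon Holdings Ltd.
Chain via Ashford Realty LP (R1): 61% × 21% = 12.81% of Talon Holdings Ltd.
Chain via Granite Foods Inc. (R1): 100% × 43% = 43% of Talon Holdings Ltd.
Aggregating (R3): 1.38% + 12.81% + 43% = 57.19%.
57.19% exceeds the 5% threshold, so Owen is a related party to Talon Holdings Ltd.

Yes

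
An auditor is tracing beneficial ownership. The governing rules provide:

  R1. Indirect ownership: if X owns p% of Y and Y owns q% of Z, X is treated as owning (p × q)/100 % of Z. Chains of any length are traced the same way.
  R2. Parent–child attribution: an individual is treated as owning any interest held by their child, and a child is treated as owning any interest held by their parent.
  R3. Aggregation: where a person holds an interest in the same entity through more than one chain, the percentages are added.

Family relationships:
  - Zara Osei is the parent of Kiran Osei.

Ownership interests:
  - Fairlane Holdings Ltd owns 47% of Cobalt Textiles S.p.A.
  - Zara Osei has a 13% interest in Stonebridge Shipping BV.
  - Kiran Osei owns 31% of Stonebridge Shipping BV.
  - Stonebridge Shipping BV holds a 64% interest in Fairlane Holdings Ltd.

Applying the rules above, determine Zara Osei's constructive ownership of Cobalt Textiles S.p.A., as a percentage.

13.2352%

By parent–child attribution (R2), Zara Osei is treated as also owning Kiran Osei's interest in Stonebridge Shipping BV, giving 13% + 31% = 44%.
Chain via Stonebridge Shipping BV → Fairlane Holdings Ltd (R1): 44% × 64% × 47% = 13.2352% of Cobalt Textiles S.p.A.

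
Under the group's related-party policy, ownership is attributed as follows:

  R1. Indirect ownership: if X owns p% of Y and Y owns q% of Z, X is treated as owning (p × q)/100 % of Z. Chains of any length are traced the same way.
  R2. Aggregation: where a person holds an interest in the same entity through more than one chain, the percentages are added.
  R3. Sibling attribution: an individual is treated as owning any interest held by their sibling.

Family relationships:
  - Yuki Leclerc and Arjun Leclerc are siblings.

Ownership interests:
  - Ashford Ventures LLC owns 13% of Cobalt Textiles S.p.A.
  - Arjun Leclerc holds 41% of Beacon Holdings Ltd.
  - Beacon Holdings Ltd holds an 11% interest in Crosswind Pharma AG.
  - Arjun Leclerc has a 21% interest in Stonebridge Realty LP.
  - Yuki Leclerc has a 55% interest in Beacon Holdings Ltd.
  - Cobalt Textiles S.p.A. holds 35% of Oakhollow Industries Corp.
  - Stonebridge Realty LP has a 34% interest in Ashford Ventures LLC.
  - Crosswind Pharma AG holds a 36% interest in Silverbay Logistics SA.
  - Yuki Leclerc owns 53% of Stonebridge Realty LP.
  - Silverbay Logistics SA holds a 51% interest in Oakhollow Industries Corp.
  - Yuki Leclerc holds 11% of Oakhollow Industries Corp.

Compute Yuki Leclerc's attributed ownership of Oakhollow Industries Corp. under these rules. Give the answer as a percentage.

By sibling attribution (R3), Yuki Leclerc is treated as also owning Arjun Leclerc's interest in Stonebridge Realty LP, giving 53% + 21% = 74%.
By sibling attribution (R3), Yuki Leclerc is treated as also owning Arjun Leclerc's interest in Beacon Holdings Ltd, giving 55% + 41% = 96%.
Chain via Stonebridge Realty LP → Ashford Ventures LLC → Cobalt Textiles S.p.A. (R1): 74% × 34% × 13% × 35% = 1.14478% of Oakhollow Industries Corp.
Chain via Beacon Holdings Ltd → Crosswind Pharma AG → Silverbay Logistics SA (R1): 96% × 11% × 36% × 51% = 1.938816% of Oakhollow Industries Corp.
Direct interest in Oakhollow Industries Corp: 11%.
Aggregating (R2): 1.14478% + 1.938816% + 11% = 14.083596%.

14.083596%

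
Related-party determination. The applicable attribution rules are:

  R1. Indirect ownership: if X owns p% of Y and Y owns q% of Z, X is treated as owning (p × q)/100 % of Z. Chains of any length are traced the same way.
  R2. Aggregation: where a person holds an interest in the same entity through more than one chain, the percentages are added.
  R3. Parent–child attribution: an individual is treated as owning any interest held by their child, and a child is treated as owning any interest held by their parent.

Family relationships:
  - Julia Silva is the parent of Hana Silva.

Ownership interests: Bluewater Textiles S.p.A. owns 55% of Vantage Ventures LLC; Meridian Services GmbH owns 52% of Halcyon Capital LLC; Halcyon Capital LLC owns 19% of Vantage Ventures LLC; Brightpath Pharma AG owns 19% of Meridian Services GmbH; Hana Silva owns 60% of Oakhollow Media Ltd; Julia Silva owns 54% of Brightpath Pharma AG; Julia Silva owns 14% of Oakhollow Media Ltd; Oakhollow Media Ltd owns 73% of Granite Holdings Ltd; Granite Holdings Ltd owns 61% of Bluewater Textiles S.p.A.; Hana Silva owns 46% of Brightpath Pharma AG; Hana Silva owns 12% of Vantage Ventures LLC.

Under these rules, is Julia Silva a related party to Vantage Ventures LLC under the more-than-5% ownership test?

By parent–child attribution (R3), Julia Silva is treated as also owning Hana Silva's interest in Brightpath Pharma AG, giving 54% + 46% = 100%.
By parent–child attribution (R3), Julia Silva is treated as also owning Hana Silva's interest in Oakhollow Media Ltd, giving 14% + 60% = 74%.
By parent–child attribution (R3), Julia Silva is treated as owning Hana Silva's 12% interest in Vantage Ventures LLC.
Chain via Brightpath Pharma AG → Meridian Services GmbH → Halcyon Capital LLC (R1): 100% × 19% × 52% × 19% = 1.8772% of Vantage Ventures LLC.
Chain via Oakhollow Media Ltd → Granite Holdings Ltd → Bluewater Textiles S.p.A. (R1): 74% × 73% × 61% × 55% = 18.12371% of Vantage Ventures LLC.
Direct interest in Vantage Ventures LLC: 12%.
Aggregating (R2): 1.8772% + 18.12371% + 12% = 32.00091%.
32.00091% exceeds the 5% threshold, so Julia is a related party to Vantage Ventures LLC.

Yes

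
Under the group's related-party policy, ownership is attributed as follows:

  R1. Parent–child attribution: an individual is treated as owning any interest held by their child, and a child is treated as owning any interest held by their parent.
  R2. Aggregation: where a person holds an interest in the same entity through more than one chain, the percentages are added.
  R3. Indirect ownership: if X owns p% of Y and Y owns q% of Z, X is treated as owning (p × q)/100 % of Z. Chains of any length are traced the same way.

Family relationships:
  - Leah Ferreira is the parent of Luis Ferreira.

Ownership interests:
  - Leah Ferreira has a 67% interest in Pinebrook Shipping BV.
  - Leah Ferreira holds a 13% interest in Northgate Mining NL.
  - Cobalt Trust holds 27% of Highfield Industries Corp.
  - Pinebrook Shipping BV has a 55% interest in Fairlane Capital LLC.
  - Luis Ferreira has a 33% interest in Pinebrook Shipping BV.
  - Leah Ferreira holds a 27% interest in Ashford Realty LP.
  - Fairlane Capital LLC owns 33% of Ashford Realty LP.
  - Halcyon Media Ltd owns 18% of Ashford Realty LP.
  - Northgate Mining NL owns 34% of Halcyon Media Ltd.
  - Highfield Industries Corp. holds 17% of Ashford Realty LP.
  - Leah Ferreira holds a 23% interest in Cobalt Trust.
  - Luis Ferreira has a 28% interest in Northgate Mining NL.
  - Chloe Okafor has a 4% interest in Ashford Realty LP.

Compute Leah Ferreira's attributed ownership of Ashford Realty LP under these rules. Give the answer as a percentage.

By parent–child attribution (R1), Leah Ferreira is treated as also owning Luis Ferreira's interest in Northgate Mining NL, giving 13% + 28% = 41%.
By parent–child attribution (R1), Leah Ferreira is treated as also owning Luis Ferreira's interest in Pinebrook Shipping BV, giving 67% + 33% = 100%.
Chain via Cobalt Trust → Highfield Industries Corp. (R3): 23% × 27% × 17% = 1.0557% of Ashford Realty LP.
Chain via Northgate Mining NL → Halcyon Media Ltd (R3): 41% × 34% × 18% = 2.5092% of Ashford Realty LP.
Chain via Pinebrook Shipping BV → Fairlane Capital LLC (R3): 100% × 55% × 33% = 18.15% of Ashford Realty LP.
Direct interest in Ashford Realty LP: 27%.
Aggregating (R2): 1.0557% + 2.5092% + 18.15% + 27% = 48.7149%.

48.7149%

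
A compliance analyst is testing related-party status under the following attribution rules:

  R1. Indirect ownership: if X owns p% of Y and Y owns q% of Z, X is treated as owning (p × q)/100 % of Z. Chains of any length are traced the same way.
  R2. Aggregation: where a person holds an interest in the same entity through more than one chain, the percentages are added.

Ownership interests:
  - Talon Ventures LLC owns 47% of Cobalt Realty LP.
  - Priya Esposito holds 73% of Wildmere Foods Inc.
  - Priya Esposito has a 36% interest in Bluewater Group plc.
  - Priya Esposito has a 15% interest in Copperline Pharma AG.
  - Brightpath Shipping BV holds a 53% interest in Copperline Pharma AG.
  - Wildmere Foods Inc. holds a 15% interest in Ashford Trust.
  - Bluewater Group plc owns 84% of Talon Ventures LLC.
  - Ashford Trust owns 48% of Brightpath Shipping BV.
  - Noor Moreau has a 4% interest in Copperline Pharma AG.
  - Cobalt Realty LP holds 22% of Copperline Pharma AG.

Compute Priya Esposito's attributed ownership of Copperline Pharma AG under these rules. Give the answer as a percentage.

Chain via Wildmere Foods Inc. → Ashford Trust → Brightpath Shipping BV (R1): 73% × 15% × 48% × 53% = 2.78568% of Copperline Pharma AG.
Chain via Bluewater Group plc → Talon Ventures LLC → Cobalt Realty LP (R1): 36% × 84% × 47% × 22% = 3.126816% of Copperline Pharma AG.
Direct interest in Copperline Pharma AG: 15%.
Aggregating (R2): 2.78568% + 3.126816% + 15% = 20.912496%.

20.912496%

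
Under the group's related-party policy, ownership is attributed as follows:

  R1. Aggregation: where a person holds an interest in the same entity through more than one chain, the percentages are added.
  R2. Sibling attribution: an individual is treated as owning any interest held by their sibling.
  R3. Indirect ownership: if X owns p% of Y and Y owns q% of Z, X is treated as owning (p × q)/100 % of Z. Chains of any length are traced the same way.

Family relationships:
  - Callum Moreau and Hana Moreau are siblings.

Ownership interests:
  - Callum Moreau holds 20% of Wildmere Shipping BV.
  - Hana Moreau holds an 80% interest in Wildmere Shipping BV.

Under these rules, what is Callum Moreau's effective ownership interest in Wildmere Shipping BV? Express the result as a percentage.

100%

By sibling attribution (R2), Callum Moreau is treated as also owning Hana Moreau's interest in Wildmere Shipping BV, giving 20% + 80% = 100%.
Direct interest in Wildmere Shipping BV: 100%.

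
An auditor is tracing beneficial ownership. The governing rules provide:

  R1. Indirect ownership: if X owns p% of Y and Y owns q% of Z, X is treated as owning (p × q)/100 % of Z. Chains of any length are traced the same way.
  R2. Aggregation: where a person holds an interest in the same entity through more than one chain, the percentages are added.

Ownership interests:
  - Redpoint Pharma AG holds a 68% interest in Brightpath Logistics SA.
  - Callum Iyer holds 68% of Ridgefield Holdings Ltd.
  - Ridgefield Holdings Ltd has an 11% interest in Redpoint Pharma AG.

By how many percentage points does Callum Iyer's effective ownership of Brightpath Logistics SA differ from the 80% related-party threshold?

Chain via Ridgefield Holdings Ltd → Redpoint Pharma AG (R1): 68% × 11% × 68% = 5.0864% of Brightpath Logistics SA.
5.0864% falls short of the 80% threshold by 74.9136 percentage points.

74.9136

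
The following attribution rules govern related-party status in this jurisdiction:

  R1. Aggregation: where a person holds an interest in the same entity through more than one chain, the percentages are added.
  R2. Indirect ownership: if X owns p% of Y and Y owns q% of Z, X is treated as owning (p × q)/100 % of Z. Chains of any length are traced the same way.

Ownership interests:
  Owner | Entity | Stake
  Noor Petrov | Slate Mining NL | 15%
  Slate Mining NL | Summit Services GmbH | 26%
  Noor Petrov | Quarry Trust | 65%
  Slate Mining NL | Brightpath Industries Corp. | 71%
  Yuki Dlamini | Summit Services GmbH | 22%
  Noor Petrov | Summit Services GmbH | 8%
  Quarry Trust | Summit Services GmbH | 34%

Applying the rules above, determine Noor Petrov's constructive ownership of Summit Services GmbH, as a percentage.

Chain via Quarry Trust (R2): 65% × 34% = 22.1% of Summit Services GmbH.
Chain via Slate Mining NL (R2): 15% × 26% = 3.9% of Summit Services GmbH.
Direct interest in Summit Services GmbH: 8%.
Aggregating (R1): 22.1% + 3.9% + 8% = 34%.

34%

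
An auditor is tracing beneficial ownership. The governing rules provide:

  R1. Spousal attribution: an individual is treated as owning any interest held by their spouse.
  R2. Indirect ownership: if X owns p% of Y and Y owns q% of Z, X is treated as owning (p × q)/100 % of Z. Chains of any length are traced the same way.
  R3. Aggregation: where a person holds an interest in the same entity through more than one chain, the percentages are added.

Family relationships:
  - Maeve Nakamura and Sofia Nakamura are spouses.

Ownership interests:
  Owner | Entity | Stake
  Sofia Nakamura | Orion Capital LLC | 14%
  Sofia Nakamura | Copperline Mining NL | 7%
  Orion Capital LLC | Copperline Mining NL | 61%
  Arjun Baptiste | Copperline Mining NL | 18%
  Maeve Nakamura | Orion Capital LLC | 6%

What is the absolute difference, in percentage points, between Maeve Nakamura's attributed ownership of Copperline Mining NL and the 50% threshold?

By spousal attribution (R1), Maeve Nakamura is treated as also owning Sofia Nakamura's interest in Orion Capital LLC, giving 6% + 14% = 20%.
By spousal attribution (R1), Maeve Nakamura is treated as owning Sofia Nakamura's 7% interest in Copperline Mining NL.
Chain via Orion Capital LLC (R2): 20% × 61% = 12.2% of Copperline Mining NL.
Direct interest in Copperline Mining NL: 7%.
Aggregating (R3): 12.2% + 7% = 19.2%.
19.2% falls short of the 50% threshold by 30.8 percentage points.

30.8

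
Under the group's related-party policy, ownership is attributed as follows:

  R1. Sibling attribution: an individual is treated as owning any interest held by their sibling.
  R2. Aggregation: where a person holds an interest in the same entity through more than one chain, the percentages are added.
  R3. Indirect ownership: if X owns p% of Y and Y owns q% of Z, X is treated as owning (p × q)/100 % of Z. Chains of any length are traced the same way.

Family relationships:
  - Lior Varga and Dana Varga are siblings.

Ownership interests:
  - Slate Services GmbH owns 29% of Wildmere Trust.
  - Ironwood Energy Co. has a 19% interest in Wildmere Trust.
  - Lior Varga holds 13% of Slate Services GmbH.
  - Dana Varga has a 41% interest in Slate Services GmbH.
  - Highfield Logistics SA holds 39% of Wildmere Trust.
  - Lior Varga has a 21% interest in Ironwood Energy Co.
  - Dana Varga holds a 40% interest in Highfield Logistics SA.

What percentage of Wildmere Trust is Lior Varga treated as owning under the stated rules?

By sibling attribution (R1), Lior Varga is treated as also owning Dana Varga's interest in Slate Services GmbH, giving 13% + 41% = 54%.
By sibling attribution (R1), Lior Varga is treated as owning Dana Varga's 40% interest in Highfield Logistics SA.
Chain via Ironwood Energy Co. (R3): 21% × 19% = 3.99% of Wildmere Trust.
Chain via Slate Services GmbH (R3): 54% × 29% = 15.66% of Wildmere Trust.
Chain via Highfield Logistics SA (R3): 40% × 39% = 15.6% of Wildmere Trust.
Aggregating (R2): 3.99% + 15.66% + 15.6% = 35.25%.

35.25%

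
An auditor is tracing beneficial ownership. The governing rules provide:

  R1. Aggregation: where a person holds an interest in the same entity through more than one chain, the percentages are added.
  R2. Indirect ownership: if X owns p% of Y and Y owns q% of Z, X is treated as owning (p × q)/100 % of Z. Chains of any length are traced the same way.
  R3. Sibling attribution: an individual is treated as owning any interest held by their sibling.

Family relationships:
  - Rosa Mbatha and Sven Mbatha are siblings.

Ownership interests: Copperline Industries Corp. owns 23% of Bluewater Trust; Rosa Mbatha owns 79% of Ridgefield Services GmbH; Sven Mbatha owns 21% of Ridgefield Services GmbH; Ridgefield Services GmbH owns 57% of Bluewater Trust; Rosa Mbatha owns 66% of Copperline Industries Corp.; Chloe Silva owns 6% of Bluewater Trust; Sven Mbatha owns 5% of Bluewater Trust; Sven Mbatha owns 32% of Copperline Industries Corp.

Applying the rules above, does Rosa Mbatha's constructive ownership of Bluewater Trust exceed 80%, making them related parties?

Yes

By sibling attribution (R3), Rosa Mbatha is treated as also owning Sven Mbatha's interest in Ridgefield Services GmbH, giving 79% + 21% = 100%.
By sibling attribution (R3), Rosa Mbatha is treated as also owning Sven Mbatha's interest in Copperline Industries Corp, giving 66% + 32% = 98%.
By sibling attribution (R3), Rosa Mbatha is treated as owning Sven Mbatha's 5% interest in Bluewater Trust.
Chain via Ridgefield Services GmbH (R2): 100% × 57% = 57% of Bluewater Trust.
Chain via Copperline Industries Corp. (R2): 98% × 23% = 22.54% of Bluewater Trust.
Direct interest in Bluewater Trust: 5%.
Aggregating (R1): 57% + 22.54% + 5% = 84.54%.
84.54% exceeds the 80% threshold, so Rosa is a related party to Bluewater Trust.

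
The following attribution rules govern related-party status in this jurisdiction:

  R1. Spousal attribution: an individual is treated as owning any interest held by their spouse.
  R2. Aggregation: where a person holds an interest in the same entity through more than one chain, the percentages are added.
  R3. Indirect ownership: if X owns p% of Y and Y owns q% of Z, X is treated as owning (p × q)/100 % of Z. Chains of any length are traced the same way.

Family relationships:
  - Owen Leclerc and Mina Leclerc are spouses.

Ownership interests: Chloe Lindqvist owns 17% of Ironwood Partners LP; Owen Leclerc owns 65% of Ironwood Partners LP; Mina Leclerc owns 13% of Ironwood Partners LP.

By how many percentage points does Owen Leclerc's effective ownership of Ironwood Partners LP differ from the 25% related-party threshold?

By spousal attribution (R1), Owen Leclerc is treated as also owning Mina Leclerc's interest in Ironwood Partners LP, giving 65% + 13% = 78%.
Direct interest in Ironwood Partners LP: 78%.
78% exceeds the 25% threshold by 53 percentage points.

53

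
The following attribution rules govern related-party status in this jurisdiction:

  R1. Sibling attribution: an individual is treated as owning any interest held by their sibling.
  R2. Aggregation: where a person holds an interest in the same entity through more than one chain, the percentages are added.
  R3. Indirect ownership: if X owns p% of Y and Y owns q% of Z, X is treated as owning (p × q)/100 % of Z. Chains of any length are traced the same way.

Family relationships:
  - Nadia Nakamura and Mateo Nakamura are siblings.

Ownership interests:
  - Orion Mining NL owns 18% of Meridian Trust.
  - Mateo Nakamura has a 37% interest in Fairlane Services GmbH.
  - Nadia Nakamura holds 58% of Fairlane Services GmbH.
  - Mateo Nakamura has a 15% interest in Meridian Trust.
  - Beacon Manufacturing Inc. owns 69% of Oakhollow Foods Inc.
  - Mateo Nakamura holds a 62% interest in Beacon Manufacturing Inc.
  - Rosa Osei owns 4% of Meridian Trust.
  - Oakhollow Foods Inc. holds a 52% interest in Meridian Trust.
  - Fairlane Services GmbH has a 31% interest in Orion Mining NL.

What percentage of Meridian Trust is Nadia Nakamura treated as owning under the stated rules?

By sibling attribution (R1), Nadia Nakamura is treated as also owning Mateo Nakamura's interest in Fairlane Services GmbH, giving 58% + 37% = 95%.
By sibling attribution (R1), Nadia Nakamura is treated as owning Mateo Nakamura's 62% interest in Beacon Manufacturing Inc.
By sibling attribution (R1), Nadia Nakamura is treated as owning Mateo Nakamura's 15% interest in Meridian Trust.
Chain via Fairlane Services GmbH → Orion Mining NL (R3): 95% × 31% × 18% = 5.301% of Meridian Trust.
Chain via Beacon Manufacturing Inc. → Oakhollow Foods Inc. (R3): 62% × 69% × 52% = 22.2456% of Meridian Trust.
Direct interest in Meridian Trust: 15%.
Aggregating (R2): 5.301% + 22.2456% + 15% = 42.5466%.

42.5466%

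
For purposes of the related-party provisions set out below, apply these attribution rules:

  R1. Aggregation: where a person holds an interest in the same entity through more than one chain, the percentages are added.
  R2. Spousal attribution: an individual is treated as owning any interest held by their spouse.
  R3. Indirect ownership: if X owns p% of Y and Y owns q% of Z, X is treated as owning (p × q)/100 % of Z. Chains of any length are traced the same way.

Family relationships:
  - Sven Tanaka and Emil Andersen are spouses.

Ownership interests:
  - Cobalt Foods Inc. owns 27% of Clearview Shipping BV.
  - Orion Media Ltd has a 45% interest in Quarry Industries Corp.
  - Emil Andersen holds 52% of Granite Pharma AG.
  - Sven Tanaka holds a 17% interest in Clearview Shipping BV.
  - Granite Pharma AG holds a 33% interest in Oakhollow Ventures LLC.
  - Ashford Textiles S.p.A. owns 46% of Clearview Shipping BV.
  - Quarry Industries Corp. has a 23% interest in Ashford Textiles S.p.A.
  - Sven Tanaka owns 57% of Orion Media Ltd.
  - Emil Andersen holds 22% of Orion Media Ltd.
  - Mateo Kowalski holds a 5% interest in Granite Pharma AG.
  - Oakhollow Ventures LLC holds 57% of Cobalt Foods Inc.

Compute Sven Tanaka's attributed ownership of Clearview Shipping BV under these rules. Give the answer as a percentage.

23.402114%

By spousal attribution (R2), Sven Tanaka is treated as also owning Emil Andersen's interest in Orion Media Ltd, giving 57% + 22% = 79%.
By spousal attribution (R2), Sven Tanaka is treated as owning Emil Andersen's 52% interest in Granite Pharma AG.
Chain via Orion Media Ltd → Quarry Industries Corp. → Ashford Textiles S.p.A. (R3): 79% × 45% × 23% × 46% = 3.76119% of Clearview Shipping BV.
Direct interest in Clearview Shipping BV: 17%.
Chain via Granite Pharma AG → Oakhollow Ventures LLC → Cobalt Foods Inc. (R3): 52% × 33% × 57% × 27% = 2.640924% of Clearview Shipping BV.
Aggregating (R1): 3.76119% + 17% + 2.640924% = 23.402114%.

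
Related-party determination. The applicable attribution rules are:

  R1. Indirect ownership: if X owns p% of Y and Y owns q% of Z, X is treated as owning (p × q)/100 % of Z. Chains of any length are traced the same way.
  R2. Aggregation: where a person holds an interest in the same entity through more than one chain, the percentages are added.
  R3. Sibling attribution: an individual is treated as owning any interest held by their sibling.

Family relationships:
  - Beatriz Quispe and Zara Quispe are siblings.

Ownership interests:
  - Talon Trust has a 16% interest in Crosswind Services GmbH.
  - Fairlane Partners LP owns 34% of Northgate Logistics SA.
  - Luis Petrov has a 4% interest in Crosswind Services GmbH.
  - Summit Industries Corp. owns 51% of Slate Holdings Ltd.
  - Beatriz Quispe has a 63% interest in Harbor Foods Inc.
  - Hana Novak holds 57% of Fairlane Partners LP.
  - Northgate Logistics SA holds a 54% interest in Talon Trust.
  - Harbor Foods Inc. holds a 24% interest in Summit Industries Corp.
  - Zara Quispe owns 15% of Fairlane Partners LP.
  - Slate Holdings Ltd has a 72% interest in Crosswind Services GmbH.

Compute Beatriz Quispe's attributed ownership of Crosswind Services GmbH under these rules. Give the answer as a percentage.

By sibling attribution (R3), Beatriz Quispe is treated as owning Zara Quispe's 15% interest in Fairlane Partners LP.
Chain via Harbor Foods Inc. → Summit Industries Corp. → Slate Holdings Ltd (R1): 63% × 24% × 51% × 72% = 5.552064% of Crosswind Services GmbH.
Chain via Fairlane Partners LP → Northgate Logistics SA → Talon Trust (R1): 15% × 34% × 54% × 16% = 0.44064% of Crosswind Services GmbH.
Aggregating (R2): 5.552064% + 0.44064% = 5.992704%.

5.992704%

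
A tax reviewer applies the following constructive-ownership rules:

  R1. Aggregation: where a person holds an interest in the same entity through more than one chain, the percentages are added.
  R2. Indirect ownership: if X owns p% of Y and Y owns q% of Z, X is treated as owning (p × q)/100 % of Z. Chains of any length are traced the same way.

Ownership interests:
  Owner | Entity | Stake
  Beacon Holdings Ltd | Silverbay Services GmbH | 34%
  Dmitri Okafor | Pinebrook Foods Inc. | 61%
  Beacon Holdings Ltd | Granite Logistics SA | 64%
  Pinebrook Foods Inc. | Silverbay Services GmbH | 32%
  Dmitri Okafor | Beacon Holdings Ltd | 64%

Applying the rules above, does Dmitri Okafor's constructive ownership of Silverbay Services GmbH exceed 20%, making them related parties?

Chain via Pinebrook Foods Inc. (R2): 61% × 32% = 19.52% of Silverbay Services GmbH.
Chain via Beacon Holdings Ltd (R2): 64% × 34% = 21.76% of Silverbay Services GmbH.
Aggregating (R1): 19.52% + 21.76% = 41.28%.
41.28% exceeds the 20% threshold, so Dmitri is a related party to Silverbay Services GmbH.

Yes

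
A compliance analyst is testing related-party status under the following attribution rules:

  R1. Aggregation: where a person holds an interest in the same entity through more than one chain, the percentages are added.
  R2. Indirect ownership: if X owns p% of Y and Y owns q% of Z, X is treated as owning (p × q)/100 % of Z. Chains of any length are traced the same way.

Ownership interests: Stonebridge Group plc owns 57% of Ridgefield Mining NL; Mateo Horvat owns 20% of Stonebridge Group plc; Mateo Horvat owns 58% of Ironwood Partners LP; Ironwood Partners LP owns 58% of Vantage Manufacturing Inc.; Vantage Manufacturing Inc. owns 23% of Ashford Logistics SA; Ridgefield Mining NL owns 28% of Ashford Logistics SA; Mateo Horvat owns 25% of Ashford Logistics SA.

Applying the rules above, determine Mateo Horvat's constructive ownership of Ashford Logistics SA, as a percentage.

Chain via Ironwood Partners LP → Vantage Manufacturing Inc. (R2): 58% × 58% × 23% = 7.7372% of Ashford Logistics SA.
Chain via Stonebridge Group plc → Ridgefield Mining NL (R2): 20% × 57% × 28% = 3.192% of Ashford Logistics SA.
Direct interest in Ashford Logistics SA: 25%.
Aggregating (R1): 7.7372% + 3.192% + 25% = 35.9292%.

35.9292%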